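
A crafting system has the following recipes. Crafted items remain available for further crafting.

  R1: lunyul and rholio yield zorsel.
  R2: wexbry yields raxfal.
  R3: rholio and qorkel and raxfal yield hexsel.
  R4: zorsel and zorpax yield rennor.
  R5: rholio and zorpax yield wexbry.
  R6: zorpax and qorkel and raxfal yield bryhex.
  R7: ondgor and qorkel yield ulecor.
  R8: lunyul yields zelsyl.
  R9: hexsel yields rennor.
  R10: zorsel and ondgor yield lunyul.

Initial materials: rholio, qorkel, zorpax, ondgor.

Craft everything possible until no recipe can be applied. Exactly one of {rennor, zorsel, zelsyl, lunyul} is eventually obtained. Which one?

rennor

rholio and zorpax → wexbry (R5).
wexbry → raxfal (R2).
Using R3, rholio, qorkel, and raxfal make hexsel.
hexsel → rennor (R9).
lunyul would need zorsel and ondgor (R10), but zorsel is never obtained. zorsel would need lunyul and rholio (R1), but lunyul is never obtained. zelsyl would need lunyul (R8), but lunyul is never obtained.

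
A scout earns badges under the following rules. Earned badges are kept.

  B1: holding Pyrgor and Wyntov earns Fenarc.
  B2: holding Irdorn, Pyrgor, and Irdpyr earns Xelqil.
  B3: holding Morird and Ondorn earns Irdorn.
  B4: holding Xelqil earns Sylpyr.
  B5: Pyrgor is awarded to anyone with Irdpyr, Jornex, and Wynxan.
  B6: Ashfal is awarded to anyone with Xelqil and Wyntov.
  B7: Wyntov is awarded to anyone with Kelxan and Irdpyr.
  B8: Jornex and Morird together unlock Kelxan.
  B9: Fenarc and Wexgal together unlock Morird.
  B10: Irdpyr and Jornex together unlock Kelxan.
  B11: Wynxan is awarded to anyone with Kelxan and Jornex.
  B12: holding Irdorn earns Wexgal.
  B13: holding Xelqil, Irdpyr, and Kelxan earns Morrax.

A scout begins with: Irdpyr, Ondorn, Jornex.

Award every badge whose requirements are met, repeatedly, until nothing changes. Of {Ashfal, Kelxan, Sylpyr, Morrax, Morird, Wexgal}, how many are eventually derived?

1

With Irdpyr and Jornex, Kelxan is earned (B10).
Ashfal would need Xelqil and Wyntov (B6), but Xelqil is never earned.
Kelxan: reached.
Sylpyr would need Xelqil (B4), but Xelqil is never earned.
Morrax would need Xelqil, Irdpyr, and Kelxan (B13), but Xelqil is never earned.
Morird would need Fenarc and Wexgal (B9), but Wexgal is never earned.
Wexgal would need Irdorn (B12), but Irdorn is never earned.
Reached: Kelxan — 1 of the 6.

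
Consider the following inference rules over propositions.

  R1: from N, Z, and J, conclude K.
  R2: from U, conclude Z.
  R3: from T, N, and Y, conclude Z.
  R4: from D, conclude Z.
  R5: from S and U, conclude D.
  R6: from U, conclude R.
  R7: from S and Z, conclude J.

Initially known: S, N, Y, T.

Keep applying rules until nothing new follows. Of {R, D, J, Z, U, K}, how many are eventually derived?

From T, N, and Y, R3 gives Z.
From S and Z, R7 gives J.
From N, Z, and J, R1 gives K.
R would need U (R6), but U is never established.
D would need S and U (R5), but U is never established.
J: reached.
Z: reached.
No rule produces U, and it is not given.
K: reached.
Reached: J, Z, and K — 3 of the 6.

3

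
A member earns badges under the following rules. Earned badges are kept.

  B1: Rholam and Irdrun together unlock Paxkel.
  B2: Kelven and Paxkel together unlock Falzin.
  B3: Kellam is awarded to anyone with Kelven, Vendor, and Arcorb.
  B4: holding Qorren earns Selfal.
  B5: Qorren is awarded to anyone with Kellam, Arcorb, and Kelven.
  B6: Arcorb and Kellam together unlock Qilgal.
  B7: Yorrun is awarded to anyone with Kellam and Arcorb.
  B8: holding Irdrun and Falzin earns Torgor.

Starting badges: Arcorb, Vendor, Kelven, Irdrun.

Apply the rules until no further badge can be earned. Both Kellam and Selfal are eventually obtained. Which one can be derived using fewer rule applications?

Kellam

Kellam: With Kelven, Vendor, and Arcorb, Kellam is earned (B3). [1 rule application]
Selfal: With Kelven, Vendor, and Arcorb, Kellam is earned (B3). With Kellam, Arcorb, and Kelven, Qorren is earned (B5). With Qorren, Selfal is earned (B4). [3 rule applications]
Kellam needs fewer.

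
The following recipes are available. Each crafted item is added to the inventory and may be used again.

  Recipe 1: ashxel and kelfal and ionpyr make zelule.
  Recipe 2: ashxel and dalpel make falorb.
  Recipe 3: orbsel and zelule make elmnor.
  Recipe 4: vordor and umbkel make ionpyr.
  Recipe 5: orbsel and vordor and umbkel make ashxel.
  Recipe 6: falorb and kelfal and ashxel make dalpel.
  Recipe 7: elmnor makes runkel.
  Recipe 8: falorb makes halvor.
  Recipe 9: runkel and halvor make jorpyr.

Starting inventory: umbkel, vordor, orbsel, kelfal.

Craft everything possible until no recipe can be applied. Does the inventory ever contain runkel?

Using Recipe 4, vordor and umbkel make ionpyr.
orbsel and vordor and umbkel → ashxel (Recipe 5).
ashxel and kelfal and ionpyr → zelule (Recipe 1).
Using Recipe 3, orbsel and zelule make elmnor.
Using Recipe 7, elmnor makes runkel.

Yes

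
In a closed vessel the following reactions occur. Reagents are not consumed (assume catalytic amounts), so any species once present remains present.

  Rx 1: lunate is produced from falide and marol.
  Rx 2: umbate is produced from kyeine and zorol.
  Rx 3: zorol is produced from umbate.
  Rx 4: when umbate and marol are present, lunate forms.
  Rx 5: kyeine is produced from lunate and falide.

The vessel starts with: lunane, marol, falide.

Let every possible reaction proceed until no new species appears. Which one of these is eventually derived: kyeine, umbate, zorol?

falide and marol present → lunate forms (Rx 1).
lunate and falide present → kyeine forms (Rx 5).
zorol would need umbate (Rx 3), but umbate never forms. umbate would need kyeine and zorol (Rx 2), but zorol never forms.

kyeine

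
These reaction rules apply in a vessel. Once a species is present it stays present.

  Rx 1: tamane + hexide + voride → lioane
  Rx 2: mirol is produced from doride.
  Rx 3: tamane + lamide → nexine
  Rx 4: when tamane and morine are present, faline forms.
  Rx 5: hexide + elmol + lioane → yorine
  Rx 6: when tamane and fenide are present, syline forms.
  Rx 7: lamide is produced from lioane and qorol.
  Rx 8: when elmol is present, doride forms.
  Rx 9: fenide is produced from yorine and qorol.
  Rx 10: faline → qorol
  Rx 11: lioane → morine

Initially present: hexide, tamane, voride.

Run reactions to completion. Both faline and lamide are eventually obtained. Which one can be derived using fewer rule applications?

faline

faline: tamane, hexide, and voride present → lioane forms (Rx 1). lioane present → morine forms (Rx 11). tamane and morine present → faline forms (Rx 4). [3 rule applications]
lamide: tamane, hexide, and voride present → lioane forms (Rx 1). lioane present → morine forms (Rx 11). tamane and morine present → faline forms (Rx 4). faline present → qorol forms (Rx 10). lioane and qorol present → lamide forms (Rx 7). [5 rule applications]
faline needs fewer.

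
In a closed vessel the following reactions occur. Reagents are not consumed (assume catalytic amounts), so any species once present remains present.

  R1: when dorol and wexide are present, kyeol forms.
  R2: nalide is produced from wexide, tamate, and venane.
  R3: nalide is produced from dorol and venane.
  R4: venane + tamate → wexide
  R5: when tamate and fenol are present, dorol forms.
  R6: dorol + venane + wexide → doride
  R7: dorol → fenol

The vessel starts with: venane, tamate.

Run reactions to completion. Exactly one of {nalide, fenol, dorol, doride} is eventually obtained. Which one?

nalide

venane and tamate present → wexide forms (R4).
wexide, tamate, and venane present → nalide forms (R2).
doride would need dorol, venane, and wexide (R6), but dorol never forms. dorol would need tamate and fenol (R5), but fenol never forms. fenol would need dorol (R7), but dorol never forms.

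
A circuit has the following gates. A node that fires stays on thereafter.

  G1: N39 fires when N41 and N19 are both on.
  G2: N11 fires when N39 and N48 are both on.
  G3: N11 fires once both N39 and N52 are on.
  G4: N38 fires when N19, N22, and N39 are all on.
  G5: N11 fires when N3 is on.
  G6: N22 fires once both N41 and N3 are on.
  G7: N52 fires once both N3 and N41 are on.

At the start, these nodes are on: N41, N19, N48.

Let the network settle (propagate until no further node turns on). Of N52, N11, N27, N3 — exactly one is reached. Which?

N11

N41 and N19 are on, so N39 fires (G1).
N39 and N48 are on, so N11 fires (G2).
N52 would need N3 and N41 (G7), but N3 never turns on. No rule produces N27, and it is not given. No rule produces N3, and it is not given.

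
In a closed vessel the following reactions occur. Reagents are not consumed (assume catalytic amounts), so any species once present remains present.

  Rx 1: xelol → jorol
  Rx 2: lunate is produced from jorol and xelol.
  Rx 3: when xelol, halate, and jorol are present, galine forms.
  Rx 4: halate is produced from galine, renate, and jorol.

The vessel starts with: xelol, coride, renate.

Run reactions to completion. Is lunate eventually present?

xelol present → jorol forms (Rx 1).
jorol and xelol present → lunate forms (Rx 2).

Yes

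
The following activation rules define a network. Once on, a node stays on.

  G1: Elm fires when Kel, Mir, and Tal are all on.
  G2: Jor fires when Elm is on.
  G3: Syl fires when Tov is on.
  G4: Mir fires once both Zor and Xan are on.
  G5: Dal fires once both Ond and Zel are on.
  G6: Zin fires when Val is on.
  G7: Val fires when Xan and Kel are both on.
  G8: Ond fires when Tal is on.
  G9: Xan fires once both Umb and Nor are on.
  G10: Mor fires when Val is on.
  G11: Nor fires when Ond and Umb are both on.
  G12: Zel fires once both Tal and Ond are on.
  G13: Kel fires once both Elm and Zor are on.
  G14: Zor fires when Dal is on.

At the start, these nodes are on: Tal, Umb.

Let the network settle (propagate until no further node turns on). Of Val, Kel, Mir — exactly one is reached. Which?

G8: Tal on → Ond on.
G11: Ond and Umb on → Nor on.
Tal and Ond are on, so Zel fires (G12).
G9: Umb and Nor on → Xan on.
Ond and Zel are on, so Dal fires (G5).
G14: Dal on → Zor on.
G4: Zor and Xan on → Mir on.
Kel would need Elm and Zor (G13), but Elm never turns on. Val would need Xan and Kel (G7), but Kel never turns on.

Mir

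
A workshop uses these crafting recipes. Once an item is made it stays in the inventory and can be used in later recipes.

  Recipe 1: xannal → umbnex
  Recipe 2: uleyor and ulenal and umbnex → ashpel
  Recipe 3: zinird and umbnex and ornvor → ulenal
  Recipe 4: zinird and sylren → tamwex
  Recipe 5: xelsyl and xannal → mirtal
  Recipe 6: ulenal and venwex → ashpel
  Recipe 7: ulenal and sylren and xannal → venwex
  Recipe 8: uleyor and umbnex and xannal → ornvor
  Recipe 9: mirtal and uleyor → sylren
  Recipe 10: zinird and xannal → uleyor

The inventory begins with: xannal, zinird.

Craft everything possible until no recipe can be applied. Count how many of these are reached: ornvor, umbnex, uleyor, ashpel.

Using Recipe 10, zinird and xannal make uleyor.
Using Recipe 1, xannal makes umbnex.
uleyor and umbnex and xannal → ornvor (Recipe 8).
Using Recipe 3, zinird, umbnex, and ornvor make ulenal.
uleyor and ulenal and umbnex → ashpel (Recipe 2).
ornvor: reached.
umbnex: reached.
uleyor: reached.
ashpel: reached.
All 4 are reached.

4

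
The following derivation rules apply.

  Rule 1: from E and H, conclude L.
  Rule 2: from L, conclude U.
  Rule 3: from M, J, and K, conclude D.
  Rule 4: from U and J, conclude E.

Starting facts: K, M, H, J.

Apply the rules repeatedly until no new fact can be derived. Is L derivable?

No

L would need E and H (Rule 1), but E is never established.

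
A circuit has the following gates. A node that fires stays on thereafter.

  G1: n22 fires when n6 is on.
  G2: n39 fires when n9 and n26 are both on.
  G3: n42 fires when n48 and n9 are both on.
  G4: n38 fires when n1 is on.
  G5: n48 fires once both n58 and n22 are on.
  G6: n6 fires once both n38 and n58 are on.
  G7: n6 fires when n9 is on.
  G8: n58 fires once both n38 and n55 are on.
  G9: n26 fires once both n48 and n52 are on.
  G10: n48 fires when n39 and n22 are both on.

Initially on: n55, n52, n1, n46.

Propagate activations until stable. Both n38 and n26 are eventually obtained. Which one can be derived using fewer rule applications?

n38: n1 is on, so n38 fires (G4). [1 rule application]
n26: n1 is on, so n38 fires (G4). n38 and n55 are on, so n58 fires (G8). n38 and n58 are on, so n6 fires (G6). n6 is on, so n22 fires (G1). n58 and n22 are on, so n48 fires (G5). G9: n48 and n52 on → n26 on. [6 rule applications]
n38 needs fewer.

n38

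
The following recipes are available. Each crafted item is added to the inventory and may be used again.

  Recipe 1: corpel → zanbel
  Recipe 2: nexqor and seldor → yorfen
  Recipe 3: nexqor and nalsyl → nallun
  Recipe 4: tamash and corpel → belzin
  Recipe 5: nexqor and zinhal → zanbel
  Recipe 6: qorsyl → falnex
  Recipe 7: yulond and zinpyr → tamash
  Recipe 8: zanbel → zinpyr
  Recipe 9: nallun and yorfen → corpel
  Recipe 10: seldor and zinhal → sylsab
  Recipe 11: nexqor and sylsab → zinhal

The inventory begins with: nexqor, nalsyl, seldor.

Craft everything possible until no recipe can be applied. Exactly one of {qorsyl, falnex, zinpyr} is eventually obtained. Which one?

zinpyr

nexqor and nalsyl → nallun (Recipe 3).
Using Recipe 2, nexqor and seldor make yorfen.
Using Recipe 9, nallun and yorfen make corpel.
Using Recipe 1, corpel makes zanbel.
Using Recipe 8, zanbel makes zinpyr.
falnex would need qorsyl (Recipe 6), but qorsyl is never obtained. No rule produces qorsyl, and it is not given.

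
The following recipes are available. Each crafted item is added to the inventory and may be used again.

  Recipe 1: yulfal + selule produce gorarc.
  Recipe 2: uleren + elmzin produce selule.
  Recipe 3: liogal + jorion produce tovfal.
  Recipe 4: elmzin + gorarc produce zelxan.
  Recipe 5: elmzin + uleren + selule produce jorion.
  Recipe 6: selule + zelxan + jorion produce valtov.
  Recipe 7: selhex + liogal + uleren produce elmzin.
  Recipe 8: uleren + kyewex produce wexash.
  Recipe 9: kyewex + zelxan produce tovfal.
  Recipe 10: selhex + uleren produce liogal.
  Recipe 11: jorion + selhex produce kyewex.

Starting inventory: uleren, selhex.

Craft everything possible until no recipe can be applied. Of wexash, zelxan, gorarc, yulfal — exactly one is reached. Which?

wexash

Using Recipe 10, selhex and uleren make liogal.
selhex + liogal + uleren → elmzin (Recipe 7).
uleren + elmzin → selule (Recipe 2).
elmzin + uleren + selule → jorion (Recipe 5).
Using Recipe 11, jorion and selhex make kyewex.
Using Recipe 8, uleren and kyewex make wexash.
zelxan would need elmzin and gorarc (Recipe 4), but gorarc is never obtained. gorarc would need yulfal and selule (Recipe 1), but yulfal is never obtained. No rule produces yulfal, and it is not given.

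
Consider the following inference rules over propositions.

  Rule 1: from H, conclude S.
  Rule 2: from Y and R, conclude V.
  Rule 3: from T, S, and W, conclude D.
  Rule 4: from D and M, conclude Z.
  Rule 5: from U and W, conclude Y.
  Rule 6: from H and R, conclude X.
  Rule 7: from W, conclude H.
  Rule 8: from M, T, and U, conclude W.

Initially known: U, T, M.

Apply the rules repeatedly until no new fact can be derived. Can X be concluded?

X would need H and R (Rule 6), but R is never established.

No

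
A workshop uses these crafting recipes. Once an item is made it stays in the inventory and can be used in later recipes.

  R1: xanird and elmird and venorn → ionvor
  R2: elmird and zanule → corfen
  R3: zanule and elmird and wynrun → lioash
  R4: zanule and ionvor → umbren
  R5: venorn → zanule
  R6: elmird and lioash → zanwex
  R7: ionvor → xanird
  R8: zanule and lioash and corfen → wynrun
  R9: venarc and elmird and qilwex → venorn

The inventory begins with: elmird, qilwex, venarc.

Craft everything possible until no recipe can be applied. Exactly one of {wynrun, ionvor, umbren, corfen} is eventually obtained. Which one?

corfen

venarc and elmird and qilwex → venorn (R9).
Using R5, venorn makes zanule.
elmird and zanule → corfen (R2).
ionvor would need xanird, elmird, and venorn (R1), but xanird is never obtained. wynrun would need zanule, lioash, and corfen (R8), but lioash is never obtained. umbren would need zanule and ionvor (R4), but ionvor is never obtained.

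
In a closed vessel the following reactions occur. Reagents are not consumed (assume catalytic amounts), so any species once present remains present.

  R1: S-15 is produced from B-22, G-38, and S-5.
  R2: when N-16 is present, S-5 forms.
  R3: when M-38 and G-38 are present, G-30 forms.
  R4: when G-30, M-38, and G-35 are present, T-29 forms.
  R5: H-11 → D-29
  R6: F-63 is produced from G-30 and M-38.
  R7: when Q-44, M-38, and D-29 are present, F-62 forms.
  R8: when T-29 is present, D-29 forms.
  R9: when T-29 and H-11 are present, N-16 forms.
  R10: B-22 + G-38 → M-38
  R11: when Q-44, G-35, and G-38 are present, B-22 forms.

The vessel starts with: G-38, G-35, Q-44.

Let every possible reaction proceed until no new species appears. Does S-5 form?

S-5 would need N-16 (R2), but N-16 never forms.

No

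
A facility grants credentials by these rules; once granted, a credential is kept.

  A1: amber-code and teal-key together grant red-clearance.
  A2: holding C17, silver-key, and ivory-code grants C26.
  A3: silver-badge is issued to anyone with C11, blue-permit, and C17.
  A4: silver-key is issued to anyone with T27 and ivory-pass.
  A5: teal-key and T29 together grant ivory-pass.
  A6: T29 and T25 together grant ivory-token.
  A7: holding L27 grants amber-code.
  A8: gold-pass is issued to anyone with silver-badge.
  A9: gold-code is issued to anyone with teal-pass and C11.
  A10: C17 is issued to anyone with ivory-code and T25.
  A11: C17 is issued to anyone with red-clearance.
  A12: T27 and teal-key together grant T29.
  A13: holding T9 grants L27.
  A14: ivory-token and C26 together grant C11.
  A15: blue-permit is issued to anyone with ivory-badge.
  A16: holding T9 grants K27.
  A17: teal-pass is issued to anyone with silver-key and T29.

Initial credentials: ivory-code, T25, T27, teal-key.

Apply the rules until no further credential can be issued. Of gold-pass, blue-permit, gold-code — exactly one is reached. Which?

Holding T27 and teal-key grants T29 (A12).
Holding ivory-code and T25 grants C17 (A10).
Holding T29 and T25 grants ivory-token (A6).
Holding teal-key and T29 grants ivory-pass (A5).
Holding T27 and ivory-pass grants silver-key (A4).
Holding C17, silver-key, and ivory-code grants C26 (A2).
Holding silver-key and T29 grants teal-pass (A17).
Holding ivory-token and C26 grants C11 (A14).
Holding teal-pass and C11 grants gold-code (A9).
blue-permit would need ivory-badge (A15), but ivory-badge is never granted. gold-pass would need silver-badge (A8), but silver-badge is never granted.

gold-code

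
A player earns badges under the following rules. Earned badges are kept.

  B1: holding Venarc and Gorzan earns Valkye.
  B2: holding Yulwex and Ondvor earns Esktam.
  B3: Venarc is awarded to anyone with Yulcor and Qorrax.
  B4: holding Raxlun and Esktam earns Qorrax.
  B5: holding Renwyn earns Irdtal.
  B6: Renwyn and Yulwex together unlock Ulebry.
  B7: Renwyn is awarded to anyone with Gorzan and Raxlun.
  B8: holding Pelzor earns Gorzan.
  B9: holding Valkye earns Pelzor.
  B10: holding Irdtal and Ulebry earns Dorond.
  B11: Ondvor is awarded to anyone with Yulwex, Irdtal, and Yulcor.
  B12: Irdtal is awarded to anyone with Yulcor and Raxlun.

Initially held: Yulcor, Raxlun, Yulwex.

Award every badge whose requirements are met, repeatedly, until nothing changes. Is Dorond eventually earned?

No

Dorond would need Irdtal and Ulebry (B10), but Ulebry is never earned.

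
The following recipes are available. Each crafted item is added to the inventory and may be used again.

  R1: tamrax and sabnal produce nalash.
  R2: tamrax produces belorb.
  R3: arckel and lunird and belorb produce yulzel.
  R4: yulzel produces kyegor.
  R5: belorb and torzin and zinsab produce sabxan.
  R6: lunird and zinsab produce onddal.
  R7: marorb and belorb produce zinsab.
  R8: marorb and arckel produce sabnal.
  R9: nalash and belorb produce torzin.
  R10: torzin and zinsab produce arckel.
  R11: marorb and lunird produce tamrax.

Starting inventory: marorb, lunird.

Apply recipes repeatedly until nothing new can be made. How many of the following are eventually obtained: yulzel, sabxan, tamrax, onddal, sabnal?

2

Using R11, marorb and lunird make tamrax.
Using R2, tamrax makes belorb.
Using R7, marorb and belorb make zinsab.
lunird and zinsab → onddal (R6).
yulzel would need arckel, lunird, and belorb (R3), but arckel is never obtained.
sabxan would need belorb, torzin, and zinsab (R5), but torzin is never obtained.
tamrax: reached.
onddal: reached.
sabnal would need marorb and arckel (R8), but arckel is never obtained.
Reached: tamrax and onddal — 2 of the 5.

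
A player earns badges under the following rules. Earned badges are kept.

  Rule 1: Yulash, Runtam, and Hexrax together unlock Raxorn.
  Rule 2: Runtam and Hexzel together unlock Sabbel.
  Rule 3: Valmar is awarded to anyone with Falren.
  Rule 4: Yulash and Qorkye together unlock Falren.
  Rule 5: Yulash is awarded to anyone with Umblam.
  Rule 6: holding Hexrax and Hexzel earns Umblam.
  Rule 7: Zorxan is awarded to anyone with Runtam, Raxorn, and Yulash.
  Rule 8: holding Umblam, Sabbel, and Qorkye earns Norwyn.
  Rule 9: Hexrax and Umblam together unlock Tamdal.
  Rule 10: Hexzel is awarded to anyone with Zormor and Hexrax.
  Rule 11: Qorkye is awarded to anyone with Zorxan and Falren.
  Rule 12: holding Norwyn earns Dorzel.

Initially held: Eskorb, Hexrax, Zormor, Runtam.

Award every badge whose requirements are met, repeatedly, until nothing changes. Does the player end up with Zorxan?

With Zormor and Hexrax, Hexzel is earned (Rule 10).
With Hexrax and Hexzel, Umblam is earned (Rule 6).
With Umblam, Yulash is earned (Rule 5).
With Yulash, Runtam, and Hexrax, Raxorn is earned (Rule 1).
With Runtam, Raxorn, and Yulash, Zorxan is earned (Rule 7).

Yes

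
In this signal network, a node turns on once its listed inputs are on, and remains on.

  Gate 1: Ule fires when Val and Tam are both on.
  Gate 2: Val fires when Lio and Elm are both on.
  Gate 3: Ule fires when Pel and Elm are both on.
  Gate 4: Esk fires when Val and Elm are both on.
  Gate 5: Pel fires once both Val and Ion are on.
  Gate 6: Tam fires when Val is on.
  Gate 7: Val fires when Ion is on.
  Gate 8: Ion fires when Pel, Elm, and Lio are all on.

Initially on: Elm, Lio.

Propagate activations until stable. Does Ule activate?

Yes

Gate 2: Lio and Elm on → Val on.
Val is on, so Tam fires (Gate 6).
Gate 1: Val and Tam on → Ule on.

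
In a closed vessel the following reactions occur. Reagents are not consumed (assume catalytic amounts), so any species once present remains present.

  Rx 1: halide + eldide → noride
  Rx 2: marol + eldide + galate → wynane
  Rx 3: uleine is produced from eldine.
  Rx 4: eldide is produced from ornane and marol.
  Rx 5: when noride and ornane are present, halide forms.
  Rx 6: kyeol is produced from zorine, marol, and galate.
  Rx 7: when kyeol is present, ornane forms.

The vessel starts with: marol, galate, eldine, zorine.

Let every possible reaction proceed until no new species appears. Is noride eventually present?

No

noride would need halide and eldide (Rx 1), but halide never forms.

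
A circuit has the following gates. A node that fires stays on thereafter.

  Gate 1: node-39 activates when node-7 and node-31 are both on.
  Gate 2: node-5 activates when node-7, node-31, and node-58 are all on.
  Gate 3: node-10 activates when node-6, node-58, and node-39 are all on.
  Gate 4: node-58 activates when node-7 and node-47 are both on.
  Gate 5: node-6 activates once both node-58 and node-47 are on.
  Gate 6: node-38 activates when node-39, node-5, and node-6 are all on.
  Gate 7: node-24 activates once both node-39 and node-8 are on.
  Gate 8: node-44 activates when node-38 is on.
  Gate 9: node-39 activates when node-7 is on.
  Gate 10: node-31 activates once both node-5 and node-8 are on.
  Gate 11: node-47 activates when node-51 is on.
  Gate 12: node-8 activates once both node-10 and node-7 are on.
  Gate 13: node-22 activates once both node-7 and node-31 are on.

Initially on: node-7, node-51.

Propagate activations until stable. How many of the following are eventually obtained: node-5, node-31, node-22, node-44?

0

node-5 would need node-7, node-31, and node-58 (Gate 2), but node-31 never turns on.
node-31 would need node-5 and node-8 (Gate 10), but node-5 never turns on.
node-22 would need node-7 and node-31 (Gate 13), but node-31 never turns on.
node-44 would need node-38 (Gate 8), but node-38 never turns on.
None of the 4 are reached.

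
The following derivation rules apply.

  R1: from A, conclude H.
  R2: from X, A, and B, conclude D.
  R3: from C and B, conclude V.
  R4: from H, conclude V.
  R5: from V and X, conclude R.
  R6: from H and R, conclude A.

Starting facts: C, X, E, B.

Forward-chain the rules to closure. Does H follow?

No

H would need A (R1), but A is never established.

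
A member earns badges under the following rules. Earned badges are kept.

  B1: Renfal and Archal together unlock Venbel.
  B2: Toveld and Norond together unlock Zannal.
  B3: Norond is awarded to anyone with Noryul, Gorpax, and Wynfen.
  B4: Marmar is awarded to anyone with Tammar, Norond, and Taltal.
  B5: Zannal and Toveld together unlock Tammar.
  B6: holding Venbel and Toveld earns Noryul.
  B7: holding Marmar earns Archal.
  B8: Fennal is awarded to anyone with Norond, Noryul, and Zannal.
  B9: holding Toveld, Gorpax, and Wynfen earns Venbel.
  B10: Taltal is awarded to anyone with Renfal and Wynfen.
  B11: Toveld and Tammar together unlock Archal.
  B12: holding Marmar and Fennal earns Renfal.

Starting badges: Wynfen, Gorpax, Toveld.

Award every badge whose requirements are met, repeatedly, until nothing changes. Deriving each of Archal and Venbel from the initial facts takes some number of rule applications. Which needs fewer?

Venbel

Venbel: With Toveld, Gorpax, and Wynfen, Venbel is earned (B9). [1 rule application]
Archal: With Toveld, Gorpax, and Wynfen, Venbel is earned (B9). With Venbel and Toveld, Noryul is earned (B6). With Noryul, Gorpax, and Wynfen, Norond is earned (B3). With Toveld and Norond, Zannal is earned (B2). With Zannal and Toveld, Tammar is earned (B5). With Toveld and Tammar, Archal is earned (B11). [6 rule applications]
Venbel needs fewer.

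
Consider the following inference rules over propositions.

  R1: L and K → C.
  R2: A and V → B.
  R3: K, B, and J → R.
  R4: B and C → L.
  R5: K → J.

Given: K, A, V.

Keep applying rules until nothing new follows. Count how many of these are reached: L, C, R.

K holds, so J follows (R5).
A and V hold, so B follows (R2).
K, B, and J hold, so R follows (R3).
L would need B and C (R4), but C is never established.
C would need L and K (R1), but L is never established.
R: reached.
Reached: R — 1 of the 3.

1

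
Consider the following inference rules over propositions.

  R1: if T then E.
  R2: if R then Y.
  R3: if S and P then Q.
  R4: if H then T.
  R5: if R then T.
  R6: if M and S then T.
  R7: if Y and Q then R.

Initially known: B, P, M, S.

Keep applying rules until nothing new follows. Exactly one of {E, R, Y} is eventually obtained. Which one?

M and S hold, so T follows (R6).
T holds, so E follows (R1).
R would need Y and Q (R7), but Y is never established. Y would need R (R2), but R is never established.

E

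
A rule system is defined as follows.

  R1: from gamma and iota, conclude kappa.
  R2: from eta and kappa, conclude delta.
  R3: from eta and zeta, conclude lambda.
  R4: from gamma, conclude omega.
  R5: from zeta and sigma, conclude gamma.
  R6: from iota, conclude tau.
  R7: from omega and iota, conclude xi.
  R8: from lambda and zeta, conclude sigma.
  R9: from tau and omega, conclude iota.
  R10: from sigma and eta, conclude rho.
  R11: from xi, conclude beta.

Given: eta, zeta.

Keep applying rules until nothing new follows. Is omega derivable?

Yes

From eta and zeta, R3 gives lambda.
From lambda and zeta, R8 gives sigma.
From zeta and sigma, R5 gives gamma.
gamma holds, so omega follows (R4).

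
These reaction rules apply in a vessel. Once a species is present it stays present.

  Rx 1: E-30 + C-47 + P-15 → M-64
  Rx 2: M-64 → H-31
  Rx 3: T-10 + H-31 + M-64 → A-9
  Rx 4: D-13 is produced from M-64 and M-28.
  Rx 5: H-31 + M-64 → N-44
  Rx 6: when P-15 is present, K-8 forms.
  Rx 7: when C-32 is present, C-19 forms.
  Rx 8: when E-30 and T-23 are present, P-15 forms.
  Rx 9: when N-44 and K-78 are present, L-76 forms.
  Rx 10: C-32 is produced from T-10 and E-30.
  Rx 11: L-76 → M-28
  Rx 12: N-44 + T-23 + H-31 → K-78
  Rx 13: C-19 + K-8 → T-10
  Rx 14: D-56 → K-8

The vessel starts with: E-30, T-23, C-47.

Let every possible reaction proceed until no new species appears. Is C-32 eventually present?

No

C-32 would need T-10 and E-30 (Rx 10), but T-10 never forms.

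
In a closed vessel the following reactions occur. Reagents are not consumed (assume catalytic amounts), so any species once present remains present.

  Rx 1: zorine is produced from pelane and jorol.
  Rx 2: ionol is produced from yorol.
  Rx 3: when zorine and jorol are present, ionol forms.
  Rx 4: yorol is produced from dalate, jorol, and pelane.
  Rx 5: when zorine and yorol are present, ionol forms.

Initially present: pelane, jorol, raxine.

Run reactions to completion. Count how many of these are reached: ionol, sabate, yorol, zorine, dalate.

pelane and jorol present → zorine forms (Rx 1).
zorine and jorol present → ionol forms (Rx 3).
ionol: reached.
No rule produces sabate, and it is not given.
yorol would need dalate, jorol, and pelane (Rx 4), but dalate never forms.
zorine: reached.
No rule produces dalate, and it is not given.
Reached: ionol and zorine — 2 of the 5.

2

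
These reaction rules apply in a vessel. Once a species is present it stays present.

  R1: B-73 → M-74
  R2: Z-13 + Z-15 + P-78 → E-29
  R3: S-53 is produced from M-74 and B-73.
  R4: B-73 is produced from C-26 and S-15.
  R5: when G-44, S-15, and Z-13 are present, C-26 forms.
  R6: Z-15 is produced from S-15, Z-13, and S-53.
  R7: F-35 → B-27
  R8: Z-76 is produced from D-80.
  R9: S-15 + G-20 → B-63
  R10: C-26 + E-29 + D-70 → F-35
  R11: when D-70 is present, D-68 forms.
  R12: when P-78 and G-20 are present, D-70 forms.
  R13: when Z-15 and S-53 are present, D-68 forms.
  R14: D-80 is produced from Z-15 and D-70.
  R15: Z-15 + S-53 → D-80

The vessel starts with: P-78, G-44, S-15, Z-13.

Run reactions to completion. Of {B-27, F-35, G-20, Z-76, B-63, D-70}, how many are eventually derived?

1

G-44, S-15, and Z-13 present → C-26 forms (R5).
C-26 and S-15 present → B-73 forms (R4).
B-73 present → M-74 forms (R1).
M-74 and B-73 present → S-53 forms (R3).
S-15, Z-13, and S-53 present → Z-15 forms (R6).
Z-15 and S-53 present → D-80 forms (R15).
D-80 present → Z-76 forms (R8).
B-27 would need F-35 (R7), but F-35 never forms.
F-35 would need C-26, E-29, and D-70 (R10), but D-70 never forms.
No rule produces G-20, and it is not given.
Z-76: reached.
B-63 would need S-15 and G-20 (R9), but G-20 never forms.
D-70 would need P-78 and G-20 (R12), but G-20 never forms.
Reached: Z-76 — 1 of the 6.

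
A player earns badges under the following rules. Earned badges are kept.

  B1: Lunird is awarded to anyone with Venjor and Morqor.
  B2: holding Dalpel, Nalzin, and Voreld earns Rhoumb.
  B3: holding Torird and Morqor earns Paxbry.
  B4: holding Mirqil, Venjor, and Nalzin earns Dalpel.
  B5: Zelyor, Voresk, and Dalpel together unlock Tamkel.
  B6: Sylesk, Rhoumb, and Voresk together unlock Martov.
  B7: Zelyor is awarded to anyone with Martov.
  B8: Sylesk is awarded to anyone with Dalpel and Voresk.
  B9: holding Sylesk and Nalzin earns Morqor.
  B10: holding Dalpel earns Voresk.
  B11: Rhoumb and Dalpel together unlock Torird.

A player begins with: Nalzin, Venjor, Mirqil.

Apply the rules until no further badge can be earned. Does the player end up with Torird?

Torird would need Rhoumb and Dalpel (B11), but Rhoumb is never earned.

No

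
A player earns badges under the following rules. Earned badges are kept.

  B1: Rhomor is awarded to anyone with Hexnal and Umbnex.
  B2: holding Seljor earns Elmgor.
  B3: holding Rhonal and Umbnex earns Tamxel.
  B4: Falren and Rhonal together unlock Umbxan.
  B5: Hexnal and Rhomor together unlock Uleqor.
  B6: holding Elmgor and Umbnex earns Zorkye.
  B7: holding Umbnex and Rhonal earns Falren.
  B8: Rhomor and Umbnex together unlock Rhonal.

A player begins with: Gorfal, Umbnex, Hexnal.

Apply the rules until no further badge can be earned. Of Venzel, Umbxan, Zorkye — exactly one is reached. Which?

Umbxan

With Hexnal and Umbnex, Rhomor is earned (B1).
With Rhomor and Umbnex, Rhonal is earned (B8).
With Umbnex and Rhonal, Falren is earned (B7).
With Falren and Rhonal, Umbxan is earned (B4).
No rule produces Venzel, and it is not given. Zorkye would need Elmgor and Umbnex (B6), but Elmgor is never earned.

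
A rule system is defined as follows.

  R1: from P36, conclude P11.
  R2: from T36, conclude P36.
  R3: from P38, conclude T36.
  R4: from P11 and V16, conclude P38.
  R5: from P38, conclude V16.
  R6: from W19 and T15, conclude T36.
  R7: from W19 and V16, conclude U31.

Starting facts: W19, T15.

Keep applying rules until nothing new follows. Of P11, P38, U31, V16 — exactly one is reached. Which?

From W19 and T15, R6 gives T36.
From T36, R2 gives P36.
From P36, R1 gives P11.
P38 would need P11 and V16 (R4), but V16 is never established. V16 would need P38 (R5), but P38 is never established. U31 would need W19 and V16 (R7), but V16 is never established.

P11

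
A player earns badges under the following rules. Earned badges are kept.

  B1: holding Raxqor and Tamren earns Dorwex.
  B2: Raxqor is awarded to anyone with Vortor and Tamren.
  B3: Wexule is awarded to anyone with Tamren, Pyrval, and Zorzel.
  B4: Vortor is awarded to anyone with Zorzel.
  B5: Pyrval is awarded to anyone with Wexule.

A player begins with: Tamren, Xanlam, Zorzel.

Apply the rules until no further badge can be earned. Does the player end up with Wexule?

No

Wexule would need Tamren, Pyrval, and Zorzel (B3), but Pyrval is never earned.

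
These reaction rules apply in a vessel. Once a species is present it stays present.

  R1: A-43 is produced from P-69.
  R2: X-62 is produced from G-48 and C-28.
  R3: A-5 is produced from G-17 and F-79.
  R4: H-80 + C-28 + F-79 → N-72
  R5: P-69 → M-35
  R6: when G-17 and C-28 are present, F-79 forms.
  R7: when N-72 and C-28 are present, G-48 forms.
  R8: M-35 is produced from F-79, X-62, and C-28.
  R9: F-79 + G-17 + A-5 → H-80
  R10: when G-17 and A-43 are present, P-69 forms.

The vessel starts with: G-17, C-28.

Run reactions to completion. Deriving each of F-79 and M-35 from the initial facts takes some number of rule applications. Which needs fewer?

F-79: G-17 and C-28 present → F-79 forms (R6). [1 rule application]
M-35: G-17 and C-28 present → F-79 forms (R6). G-17 and F-79 present → A-5 forms (R3). F-79, G-17, and A-5 present → H-80 forms (R9). H-80, C-28, and F-79 present → N-72 forms (R4). N-72 and C-28 present → G-48 forms (R7). G-48 and C-28 present → X-62 forms (R2). F-79, X-62, and C-28 present → M-35 forms (R8). [7 rule applications]
F-79 needs fewer.

F-79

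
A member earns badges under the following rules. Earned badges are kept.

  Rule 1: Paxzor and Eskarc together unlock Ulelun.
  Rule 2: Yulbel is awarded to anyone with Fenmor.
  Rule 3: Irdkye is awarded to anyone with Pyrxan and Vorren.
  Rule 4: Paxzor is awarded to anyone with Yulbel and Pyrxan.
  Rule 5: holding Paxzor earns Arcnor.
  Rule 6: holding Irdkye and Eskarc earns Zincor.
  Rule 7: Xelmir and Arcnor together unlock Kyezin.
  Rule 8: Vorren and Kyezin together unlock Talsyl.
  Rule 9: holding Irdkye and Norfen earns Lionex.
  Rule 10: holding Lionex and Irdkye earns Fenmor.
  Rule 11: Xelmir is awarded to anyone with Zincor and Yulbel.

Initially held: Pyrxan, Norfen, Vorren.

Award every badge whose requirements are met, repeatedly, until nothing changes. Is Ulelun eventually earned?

No

Ulelun would need Paxzor and Eskarc (Rule 1), but Eskarc is never earned.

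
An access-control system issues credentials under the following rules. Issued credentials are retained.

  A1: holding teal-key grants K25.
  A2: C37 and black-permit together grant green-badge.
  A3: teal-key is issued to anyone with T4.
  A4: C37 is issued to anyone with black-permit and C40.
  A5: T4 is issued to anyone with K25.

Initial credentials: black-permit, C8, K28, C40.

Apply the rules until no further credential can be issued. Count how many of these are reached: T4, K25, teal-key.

0

T4 would need K25 (A5), but K25 is never granted.
K25 would need teal-key (A1), but teal-key is never granted.
teal-key would need T4 (A3), but T4 is never granted.
None of the 3 are reached.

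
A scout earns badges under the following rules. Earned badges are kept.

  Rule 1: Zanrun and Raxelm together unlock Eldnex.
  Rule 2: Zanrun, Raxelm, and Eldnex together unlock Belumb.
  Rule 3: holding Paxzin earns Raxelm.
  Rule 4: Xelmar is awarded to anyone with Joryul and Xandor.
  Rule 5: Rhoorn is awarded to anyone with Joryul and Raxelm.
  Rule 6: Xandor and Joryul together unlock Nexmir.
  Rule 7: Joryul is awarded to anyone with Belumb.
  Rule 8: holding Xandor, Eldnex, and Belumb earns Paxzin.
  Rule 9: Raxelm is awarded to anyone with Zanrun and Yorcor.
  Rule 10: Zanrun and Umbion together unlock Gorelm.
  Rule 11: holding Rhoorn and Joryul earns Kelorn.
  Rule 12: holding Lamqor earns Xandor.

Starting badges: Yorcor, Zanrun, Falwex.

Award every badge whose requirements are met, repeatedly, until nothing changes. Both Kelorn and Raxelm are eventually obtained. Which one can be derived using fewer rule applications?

Raxelm

Raxelm: With Zanrun and Yorcor, Raxelm is earned (Rule 9). [1 rule application]
Kelorn: With Zanrun and Yorcor, Raxelm is earned (Rule 9). With Zanrun and Raxelm, Eldnex is earned (Rule 1). With Zanrun, Raxelm, and Eldnex, Belumb is earned (Rule 2). With Belumb, Joryul is earned (Rule 7). With Joryul and Raxelm, Rhoorn is earned (Rule 5). With Rhoorn and Joryul, Kelorn is earned (Rule 11). [6 rule applications]
Raxelm needs fewer.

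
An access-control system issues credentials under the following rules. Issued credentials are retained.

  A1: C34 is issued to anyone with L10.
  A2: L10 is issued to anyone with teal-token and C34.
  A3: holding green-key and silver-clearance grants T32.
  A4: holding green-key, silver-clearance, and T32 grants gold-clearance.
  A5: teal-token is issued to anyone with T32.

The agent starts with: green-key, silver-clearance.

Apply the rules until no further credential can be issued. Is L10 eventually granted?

L10 would need teal-token and C34 (A2), but C34 is never granted.

No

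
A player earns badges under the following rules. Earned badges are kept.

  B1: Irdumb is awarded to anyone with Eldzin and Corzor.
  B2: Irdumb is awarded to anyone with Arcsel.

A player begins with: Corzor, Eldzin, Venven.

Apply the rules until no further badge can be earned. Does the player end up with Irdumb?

Yes

With Eldzin and Corzor, Irdumb is earned (B1).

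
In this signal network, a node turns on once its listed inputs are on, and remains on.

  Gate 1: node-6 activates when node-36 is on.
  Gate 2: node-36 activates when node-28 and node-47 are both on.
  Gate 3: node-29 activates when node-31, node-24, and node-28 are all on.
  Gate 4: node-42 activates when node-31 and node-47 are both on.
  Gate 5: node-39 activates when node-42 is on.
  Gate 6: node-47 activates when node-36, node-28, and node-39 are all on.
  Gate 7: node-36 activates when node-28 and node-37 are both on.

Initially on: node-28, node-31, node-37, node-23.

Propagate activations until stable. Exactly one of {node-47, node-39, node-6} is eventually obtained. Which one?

Gate 7: node-28 and node-37 on → node-36 on.
Gate 1: node-36 on → node-6 on.
node-47 would need node-36, node-28, and node-39 (Gate 6), but node-39 never turns on. node-39 would need node-42 (Gate 5), but node-42 never turns on.

node-6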